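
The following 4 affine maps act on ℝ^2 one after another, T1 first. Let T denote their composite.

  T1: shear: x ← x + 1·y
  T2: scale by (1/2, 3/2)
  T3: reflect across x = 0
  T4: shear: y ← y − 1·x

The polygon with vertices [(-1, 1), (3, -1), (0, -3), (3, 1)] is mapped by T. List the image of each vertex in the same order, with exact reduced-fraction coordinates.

image vertices: (0, 3/2), (-1, -1/2), (3/2, -6), (-2, 7/2)

T1 shear: x ← x + 1·y: (-1, 1) → (0, 1); (3, -1) → (2, -1); (0, -3) → (-3, -3); (3, 1) → (4, 1)
T2 scale by (1/2, 3/2): (0, 1) → (0, 3/2); (2, -1) → (1, -3/2); (-3, -3) → (-3/2, -9/2); (4, 1) → (2, 3/2)
T3 reflect across x = 0: (0, 3/2) → (0, 3/2); (1, -3/2) → (-1, -3/2); (-3/2, -9/2) → (3/2, -9/2); (2, 3/2) → (-2, 3/2)
T4 shear: y ← y − 1·x: (0, 3/2) → (0, 3/2); (-1, -3/2) → (-1, -1/2); (3/2, -9/2) → (3/2, -6); (-2, 3/2) → (-2, 7/2)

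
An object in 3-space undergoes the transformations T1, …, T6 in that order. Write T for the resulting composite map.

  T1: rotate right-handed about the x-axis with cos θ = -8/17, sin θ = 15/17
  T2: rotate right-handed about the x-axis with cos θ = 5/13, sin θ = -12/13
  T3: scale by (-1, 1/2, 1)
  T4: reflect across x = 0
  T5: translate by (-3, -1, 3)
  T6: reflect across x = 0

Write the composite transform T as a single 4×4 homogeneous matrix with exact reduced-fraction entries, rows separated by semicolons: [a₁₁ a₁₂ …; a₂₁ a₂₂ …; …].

T = [-1 0 0 3; 0 70/221 -171/442 -1; 0 171/221 140/221 3; 0 0 0 1]

T1 = [1 0 0 0; 0 -8/17 -15/17 0; 0 15/17 -8/17 0; 0 0 0 1]
T2·T1 = [1 0 0 0; 0 140/221 -171/221 0; 0 171/221 140/221 0; 0 0 0 1]
T3·…·T1 = [-1 0 0 0; 0 70/221 -171/442 0; 0 171/221 140/221 0; 0 0 0 1]
T4·…·T1 = [1 0 0 0; 0 70/221 -171/442 0; 0 171/221 140/221 0; 0 0 0 1]
T5·…·T1 = [1 0 0 -3; 0 70/221 -171/442 -1; 0 171/221 140/221 3; 0 0 0 1]
T6·…·T1 = [-1 0 0 3; 0 70/221 -171/442 -1; 0 171/221 140/221 3; 0 0 0 1]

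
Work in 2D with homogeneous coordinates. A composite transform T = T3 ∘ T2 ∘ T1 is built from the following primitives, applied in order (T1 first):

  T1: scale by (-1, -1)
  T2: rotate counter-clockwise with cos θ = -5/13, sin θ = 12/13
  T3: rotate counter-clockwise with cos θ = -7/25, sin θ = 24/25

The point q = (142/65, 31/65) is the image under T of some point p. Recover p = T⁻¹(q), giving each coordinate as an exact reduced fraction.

p = (2, -1)

T1 = [-1 0 0; 0 -1 0; 0 0 1]
T2·T1 = [5/13 12/13 0; -12/13 5/13 0; 0 0 1]
T3·…·T1 = [253/325 -204/325 0; 204/325 253/325 0; 0 0 1]
det M = 1; M⁻¹ = [253/325 204/325 0; -204/325 253/325 0; 0 0 1]
M⁻¹ · (142/65, 31/65)ᵀ = (2, -1)ᵀ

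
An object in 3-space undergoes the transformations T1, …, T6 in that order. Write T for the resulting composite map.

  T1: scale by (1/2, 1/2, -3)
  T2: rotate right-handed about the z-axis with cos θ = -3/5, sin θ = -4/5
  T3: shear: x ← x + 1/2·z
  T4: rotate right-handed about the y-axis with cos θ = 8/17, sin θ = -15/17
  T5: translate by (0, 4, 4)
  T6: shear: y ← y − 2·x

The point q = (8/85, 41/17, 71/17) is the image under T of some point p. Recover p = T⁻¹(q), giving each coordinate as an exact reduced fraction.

T1 = [1/2 0 0 0; 0 1/2 0 0; 0 0 -3 0; 0 0 0 1]
T2·T1 = [-3/10 2/5 0 0; -2/5 -3/10 0 0; 0 0 -3 0; 0 0 0 1]
T3·…·T1 = [-3/10 2/5 -3/2 0; -2/5 -3/10 0 0; 0 0 -3 0; 0 0 0 1]
T4·…·T1 = [-12/85 16/85 33/17 0; -2/5 -3/10 0 0; -9/34 6/17 -93/34 0; 0 0 0 1]
T5·…·T1 = [-12/85 16/85 33/17 0; -2/5 -3/10 0 4; -9/34 6/17 -93/34 4; 0 0 0 1]
T6·…·T1 = [-12/85 16/85 33/17 0; -2/17 -23/34 -66/17 4; -9/34 6/17 -93/34 4; 0 0 0 1]
det M = -3/4; M⁻¹ = [-73/17 -8/5 -66/85 808/85; -16/17 -6/5 88/85 56/85; 5/17 0 -8/51 32/51; 0 0 0 1]
M⁻¹ · (8/85, 41/17, 71/17)ᵀ = (2, 2, 0)ᵀ

p = (2, 2, 0)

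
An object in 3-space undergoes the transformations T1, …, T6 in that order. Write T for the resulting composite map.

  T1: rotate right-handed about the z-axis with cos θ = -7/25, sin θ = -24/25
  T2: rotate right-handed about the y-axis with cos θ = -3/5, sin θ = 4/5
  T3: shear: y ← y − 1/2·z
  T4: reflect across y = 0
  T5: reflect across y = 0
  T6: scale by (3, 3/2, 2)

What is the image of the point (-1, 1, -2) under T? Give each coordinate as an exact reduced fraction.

T1 rotate right-handed about the z-axis with cos θ = -7/25, sin θ = -24/25: (-1, 1, -2) → (31/25, 17/25, -2)
T2 rotate right-handed about the y-axis with cos θ = -3/5, sin θ = 4/5: (31/25, 17/25, -2) → (-293/125, 17/25, 26/125)
T3 shear: y ← y − 1/2·z: (-293/125, 17/25, 26/125) → (-293/125, 72/125, 26/125)
T4 reflect across y = 0: (-293/125, 72/125, 26/125) → (-293/125, -72/125, 26/125)
T5 reflect across y = 0: (-293/125, -72/125, 26/125) → (-293/125, 72/125, 26/125)
T6 scale by (3, 3/2, 2): (-293/125, 72/125, 26/125) → (-879/125, 108/125, 52/125)

T(p) = (-879/125, 108/125, 52/125)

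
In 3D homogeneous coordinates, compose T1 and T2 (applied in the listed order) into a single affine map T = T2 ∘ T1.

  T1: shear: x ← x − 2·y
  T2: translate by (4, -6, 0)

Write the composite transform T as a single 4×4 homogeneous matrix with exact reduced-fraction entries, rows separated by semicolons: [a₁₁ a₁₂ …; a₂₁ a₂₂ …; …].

T1 = [1 -2 0 0; 0 1 0 0; 0 0 1 0; 0 0 0 1]
T2·T1 = [1 -2 0 4; 0 1 0 -6; 0 0 1 0; 0 0 0 1]

T = [1 -2 0 4; 0 1 0 -6; 0 0 1 0; 0 0 0 1]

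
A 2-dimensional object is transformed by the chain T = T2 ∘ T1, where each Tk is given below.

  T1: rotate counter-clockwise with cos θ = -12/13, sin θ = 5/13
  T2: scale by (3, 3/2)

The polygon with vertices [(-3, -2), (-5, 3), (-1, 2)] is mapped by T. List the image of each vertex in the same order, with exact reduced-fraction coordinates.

image vertices: (138/13, 27/26), (135/13, -183/26), (6/13, -87/26)

T1 rotate counter-clockwise with cos θ = -12/13, sin θ = 5/13: (-3, -2) → (46/13, 9/13); (-5, 3) → (45/13, -61/13); (-1, 2) → (2/13, -29/13)
T2 scale by (3, 3/2): (46/13, 9/13) → (138/13, 27/26); (45/13, -61/13) → (135/13, -183/26); (2/13, -29/13) → (6/13, -87/26)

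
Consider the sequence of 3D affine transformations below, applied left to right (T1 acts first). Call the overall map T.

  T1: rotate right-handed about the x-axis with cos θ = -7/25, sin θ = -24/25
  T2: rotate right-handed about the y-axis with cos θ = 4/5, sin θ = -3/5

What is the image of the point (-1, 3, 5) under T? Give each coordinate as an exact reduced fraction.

T1 rotate right-handed about the x-axis with cos θ = -7/25, sin θ = -24/25: (-1, 3, 5) → (-1, 99/25, -107/25)
T2 rotate right-handed about the y-axis with cos θ = 4/5, sin θ = -3/5: (-1, 99/25, -107/25) → (221/125, 99/25, -503/125)

T(p) = (221/125, 99/25, -503/125)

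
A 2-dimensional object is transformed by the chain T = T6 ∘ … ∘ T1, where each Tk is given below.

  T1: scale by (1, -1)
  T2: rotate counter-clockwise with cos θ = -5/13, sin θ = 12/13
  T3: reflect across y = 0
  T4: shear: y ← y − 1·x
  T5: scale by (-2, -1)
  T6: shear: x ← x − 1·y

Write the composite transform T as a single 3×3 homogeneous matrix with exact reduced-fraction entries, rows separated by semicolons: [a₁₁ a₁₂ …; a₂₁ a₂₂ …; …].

T = [3/13 -41/13 0; 7/13 17/13 0; 0 0 1]

T1 = [1 0 0; 0 -1 0; 0 0 1]
T2·T1 = [-5/13 12/13 0; 12/13 5/13 0; 0 0 1]
T3·…·T1 = [-5/13 12/13 0; -12/13 -5/13 0; 0 0 1]
T4·…·T1 = [-5/13 12/13 0; -7/13 -17/13 0; 0 0 1]
T5·…·T1 = [10/13 -24/13 0; 7/13 17/13 0; 0 0 1]
T6·…·T1 = [3/13 -41/13 0; 7/13 17/13 0; 0 0 1]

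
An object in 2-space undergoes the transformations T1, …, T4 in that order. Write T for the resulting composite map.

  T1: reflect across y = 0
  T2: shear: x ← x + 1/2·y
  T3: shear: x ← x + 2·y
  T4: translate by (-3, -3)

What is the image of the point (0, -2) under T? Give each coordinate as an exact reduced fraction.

T1 reflect across y = 0: (0, -2) → (0, 2)
T2 shear: x ← x + 1/2·y: (0, 2) → (1, 2)
T3 shear: x ← x + 2·y: (1, 2) → (5, 2)
T4 translate by (-3, -3): (5, 2) → (2, -1)

T(p) = (2, -1)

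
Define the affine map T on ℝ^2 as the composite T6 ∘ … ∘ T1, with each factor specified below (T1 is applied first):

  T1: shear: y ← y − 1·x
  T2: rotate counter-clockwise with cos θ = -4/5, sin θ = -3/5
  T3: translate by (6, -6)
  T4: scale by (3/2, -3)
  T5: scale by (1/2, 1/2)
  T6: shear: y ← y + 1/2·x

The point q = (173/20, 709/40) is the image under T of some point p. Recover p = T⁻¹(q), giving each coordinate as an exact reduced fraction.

T1 = [1 0 0; -1 1 0; 0 0 1]
T2·T1 = [-7/5 3/5 0; 1/5 -4/5 0; 0 0 1]
T3·…·T1 = [-7/5 3/5 6; 1/5 -4/5 -6; 0 0 1]
T4·…·T1 = [-21/10 9/10 9; -3/5 12/5 18; 0 0 1]
T5·…·T1 = [-21/20 9/20 9/2; -3/10 6/5 9; 0 0 1]
T6·…·T1 = [-21/20 9/20 9/2; -33/40 57/40 45/4; 0 0 1]
det M = -9/8; M⁻¹ = [-19/15 2/5 6/5; -11/15 14/15 -36/5; 0 0 1]
M⁻¹ · (173/20, 709/40)ᵀ = (-8/3, 3)ᵀ

p = (-8/3, 3)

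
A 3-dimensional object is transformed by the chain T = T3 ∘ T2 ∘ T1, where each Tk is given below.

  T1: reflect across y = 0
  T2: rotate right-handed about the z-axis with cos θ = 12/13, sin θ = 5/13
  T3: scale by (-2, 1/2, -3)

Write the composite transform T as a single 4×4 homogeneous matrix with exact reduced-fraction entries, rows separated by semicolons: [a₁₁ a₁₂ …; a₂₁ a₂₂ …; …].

T = [-24/13 -10/13 0 0; 5/26 -6/13 0 0; 0 0 -3 0; 0 0 0 1]

T1 = [1 0 0 0; 0 -1 0 0; 0 0 1 0; 0 0 0 1]
T2·T1 = [12/13 5/13 0 0; 5/13 -12/13 0 0; 0 0 1 0; 0 0 0 1]
T3·…·T1 = [-24/13 -10/13 0 0; 5/26 -6/13 0 0; 0 0 -3 0; 0 0 0 1]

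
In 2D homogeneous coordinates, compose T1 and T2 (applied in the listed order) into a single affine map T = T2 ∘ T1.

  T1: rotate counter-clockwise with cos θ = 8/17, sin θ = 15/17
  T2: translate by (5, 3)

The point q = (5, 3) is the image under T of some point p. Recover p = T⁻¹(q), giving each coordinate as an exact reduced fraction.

T1 = [8/17 -15/17 0; 15/17 8/17 0; 0 0 1]
T2·T1 = [8/17 -15/17 5; 15/17 8/17 3; 0 0 1]
det M = 1; M⁻¹ = [8/17 15/17 -5; -15/17 8/17 3; 0 0 1]
M⁻¹ · (5, 3)ᵀ = (0, 0)ᵀ

p = (0, 0)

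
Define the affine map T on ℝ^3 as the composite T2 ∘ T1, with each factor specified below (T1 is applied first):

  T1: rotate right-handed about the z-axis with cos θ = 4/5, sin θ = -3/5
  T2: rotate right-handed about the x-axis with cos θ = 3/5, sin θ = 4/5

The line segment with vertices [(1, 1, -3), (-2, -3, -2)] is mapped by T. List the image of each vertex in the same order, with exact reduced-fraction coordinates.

image vertices: (7/5, 63/25, -41/25), (-17/5, 22/25, -54/25)

T1 rotate right-handed about the z-axis with cos θ = 4/5, sin θ = -3/5: (1, 1, -3) → (7/5, 1/5, -3); (-2, -3, -2) → (-17/5, -6/5, -2)
T2 rotate right-handed about the x-axis with cos θ = 3/5, sin θ = 4/5: (7/5, 1/5, -3) → (7/5, 63/25, -41/25); (-17/5, -6/5, -2) → (-17/5, 22/25, -54/25)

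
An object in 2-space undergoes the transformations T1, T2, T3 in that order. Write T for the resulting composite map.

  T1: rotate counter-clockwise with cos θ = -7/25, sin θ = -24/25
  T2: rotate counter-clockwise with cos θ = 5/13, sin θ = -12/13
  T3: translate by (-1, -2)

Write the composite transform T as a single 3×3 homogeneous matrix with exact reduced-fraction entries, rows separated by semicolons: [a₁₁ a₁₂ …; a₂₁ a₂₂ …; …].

T = [-323/325 36/325 -1; -36/325 -323/325 -2; 0 0 1]

T1 = [-7/25 24/25 0; -24/25 -7/25 0; 0 0 1]
T2·T1 = [-323/325 36/325 0; -36/325 -323/325 0; 0 0 1]
T3·…·T1 = [-323/325 36/325 -1; -36/325 -323/325 -2; 0 0 1]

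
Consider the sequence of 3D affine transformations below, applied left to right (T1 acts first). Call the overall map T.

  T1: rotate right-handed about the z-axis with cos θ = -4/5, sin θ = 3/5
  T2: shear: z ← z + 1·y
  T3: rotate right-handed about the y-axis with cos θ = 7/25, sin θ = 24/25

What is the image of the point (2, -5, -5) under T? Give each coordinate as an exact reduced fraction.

T1 rotate right-handed about the z-axis with cos θ = -4/5, sin θ = 3/5: (2, -5, -5) → (7/5, 26/5, -5)
T2 shear: z ← z + 1·y: (7/5, 26/5, -5) → (7/5, 26/5, 1/5)
T3 rotate right-handed about the y-axis with cos θ = 7/25, sin θ = 24/25: (7/5, 26/5, 1/5) → (73/125, 26/5, -161/125)

T(p) = (73/125, 26/5, -161/125)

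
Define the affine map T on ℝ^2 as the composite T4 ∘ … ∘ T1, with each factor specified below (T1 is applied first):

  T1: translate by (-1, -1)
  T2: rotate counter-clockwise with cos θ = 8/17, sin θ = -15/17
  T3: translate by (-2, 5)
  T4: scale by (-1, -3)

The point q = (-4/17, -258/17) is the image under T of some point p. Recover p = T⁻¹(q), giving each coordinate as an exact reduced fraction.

p = (2, 3)

T1 = [1 0 -1; 0 1 -1; 0 0 1]
T2·T1 = [8/17 15/17 -23/17; -15/17 8/17 7/17; 0 0 1]
T3·…·T1 = [8/17 15/17 -57/17; -15/17 8/17 92/17; 0 0 1]
T4·…·T1 = [-8/17 -15/17 57/17; 45/17 -24/17 -276/17; 0 0 1]
det M = 3; M⁻¹ = [-8/17 5/17 108/17; -15/17 -8/51 7/17; 0 0 1]
M⁻¹ · (-4/17, -258/17)ᵀ = (2, 3)ᵀ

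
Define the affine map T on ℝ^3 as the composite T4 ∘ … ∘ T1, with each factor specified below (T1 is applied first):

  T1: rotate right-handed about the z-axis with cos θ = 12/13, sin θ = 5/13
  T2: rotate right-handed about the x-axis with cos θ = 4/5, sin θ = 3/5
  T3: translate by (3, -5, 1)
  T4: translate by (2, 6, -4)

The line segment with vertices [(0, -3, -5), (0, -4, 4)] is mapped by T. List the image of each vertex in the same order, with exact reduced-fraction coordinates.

T1 rotate right-handed about the z-axis with cos θ = 12/13, sin θ = 5/13: (0, -3, -5) → (15/13, -36/13, -5); (0, -4, 4) → (20/13, -48/13, 4)
T2 rotate right-handed about the x-axis with cos θ = 4/5, sin θ = 3/5: (15/13, -36/13, -5) → (15/13, 51/65, -368/65); (20/13, -48/13, 4) → (20/13, -348/65, 64/65)
T3 translate by (3, -5, 1): (15/13, 51/65, -368/65) → (54/13, -274/65, -303/65); (20/13, -348/65, 64/65) → (59/13, -673/65, 129/65)
T4 translate by (2, 6, -4): (54/13, -274/65, -303/65) → (80/13, 116/65, -563/65); (59/13, -673/65, 129/65) → (85/13, -283/65, -131/65)

image vertices: (80/13, 116/65, -563/65), (85/13, -283/65, -131/65)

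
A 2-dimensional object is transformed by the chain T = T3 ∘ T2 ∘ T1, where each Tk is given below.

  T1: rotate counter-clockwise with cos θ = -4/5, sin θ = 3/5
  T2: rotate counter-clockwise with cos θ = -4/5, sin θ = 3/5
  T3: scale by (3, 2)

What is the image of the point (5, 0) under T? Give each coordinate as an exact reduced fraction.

T1 rotate counter-clockwise with cos θ = -4/5, sin θ = 3/5: (5, 0) → (-4, 3)
T2 rotate counter-clockwise with cos θ = -4/5, sin θ = 3/5: (-4, 3) → (7/5, -24/5)
T3 scale by (3, 2): (7/5, -24/5) → (21/5, -48/5)

T(p) = (21/5, -48/5)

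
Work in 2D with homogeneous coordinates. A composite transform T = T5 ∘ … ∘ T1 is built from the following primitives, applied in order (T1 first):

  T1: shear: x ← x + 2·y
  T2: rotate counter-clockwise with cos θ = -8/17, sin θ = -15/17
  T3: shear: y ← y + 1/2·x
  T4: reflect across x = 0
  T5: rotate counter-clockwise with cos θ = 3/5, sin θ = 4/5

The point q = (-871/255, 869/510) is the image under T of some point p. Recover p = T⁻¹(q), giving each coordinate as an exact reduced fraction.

p = (-4/3, -1)

T1 = [1 2 0; 0 1 0; 0 0 1]
T2·T1 = [-8/17 -1/17 0; -15/17 -38/17 0; 0 0 1]
T3·…·T1 = [-8/17 -1/17 0; -19/17 -77/34 0; 0 0 1]
T4·…·T1 = [8/17 1/17 0; -19/17 -77/34 0; 0 0 1]
T5·…·T1 = [20/17 157/85 0; -5/17 -223/170 0; 0 0 1]
det M = -1; M⁻¹ = [223/170 157/85 0; -5/17 -20/17 0; 0 0 1]
M⁻¹ · (-871/255, 869/510)ᵀ = (-4/3, -1)ᵀ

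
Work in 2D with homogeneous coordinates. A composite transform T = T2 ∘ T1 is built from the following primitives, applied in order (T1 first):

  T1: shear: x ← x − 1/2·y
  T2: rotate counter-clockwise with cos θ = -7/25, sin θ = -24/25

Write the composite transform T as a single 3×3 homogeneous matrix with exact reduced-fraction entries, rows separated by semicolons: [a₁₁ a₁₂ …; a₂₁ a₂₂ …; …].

T1 = [1 -1/2 0; 0 1 0; 0 0 1]
T2·T1 = [-7/25 11/10 0; -24/25 1/5 0; 0 0 1]

T = [-7/25 11/10 0; -24/25 1/5 0; 0 0 1]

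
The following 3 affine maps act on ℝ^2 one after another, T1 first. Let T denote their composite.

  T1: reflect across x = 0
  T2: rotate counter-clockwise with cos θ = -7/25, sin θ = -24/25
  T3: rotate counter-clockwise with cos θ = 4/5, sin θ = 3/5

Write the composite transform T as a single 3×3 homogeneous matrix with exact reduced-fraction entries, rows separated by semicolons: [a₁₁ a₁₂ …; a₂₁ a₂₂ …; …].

T = [-44/125 117/125 0; 117/125 44/125 0; 0 0 1]

T1 = [-1 0 0; 0 1 0; 0 0 1]
T2·T1 = [7/25 24/25 0; 24/25 -7/25 0; 0 0 1]
T3·…·T1 = [-44/125 117/125 0; 117/125 44/125 0; 0 0 1]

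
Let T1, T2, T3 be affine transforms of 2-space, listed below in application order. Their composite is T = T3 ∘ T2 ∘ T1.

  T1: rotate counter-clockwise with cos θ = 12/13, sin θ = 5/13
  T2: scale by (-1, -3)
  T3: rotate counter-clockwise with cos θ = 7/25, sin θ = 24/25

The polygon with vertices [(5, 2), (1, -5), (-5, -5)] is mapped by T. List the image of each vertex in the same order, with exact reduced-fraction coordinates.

image vertices: (3178/325, -2229/325), (-4219/325, 267/325), (-235/13, 105/13)

T1 rotate counter-clockwise with cos θ = 12/13, sin θ = 5/13: (5, 2) → (50/13, 49/13); (1, -5) → (37/13, -55/13); (-5, -5) → (-35/13, -85/13)
T2 scale by (-1, -3): (50/13, 49/13) → (-50/13, -147/13); (37/13, -55/13) → (-37/13, 165/13); (-35/13, -85/13) → (35/13, 255/13)
T3 rotate counter-clockwise with cos θ = 7/25, sin θ = 24/25: (-50/13, -147/13) → (3178/325, -2229/325); (-37/13, 165/13) → (-4219/325, 267/325); (35/13, 255/13) → (-235/13, 105/13)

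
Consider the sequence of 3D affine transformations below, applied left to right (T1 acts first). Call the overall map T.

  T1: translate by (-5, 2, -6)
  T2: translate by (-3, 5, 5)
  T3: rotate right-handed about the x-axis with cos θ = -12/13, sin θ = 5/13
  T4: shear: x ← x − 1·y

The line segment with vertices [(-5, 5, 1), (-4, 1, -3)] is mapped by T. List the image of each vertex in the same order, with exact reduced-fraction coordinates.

image vertices: (-25/13, -144/13, 60/13), (-80/13, -76/13, 88/13)

T1 translate by (-5, 2, -6): (-5, 5, 1) → (-10, 7, -5); (-4, 1, -3) → (-9, 3, -9)
T2 translate by (-3, 5, 5): (-10, 7, -5) → (-13, 12, 0); (-9, 3, -9) → (-12, 8, -4)
T3 rotate right-handed about the x-axis with cos θ = -12/13, sin θ = 5/13: (-13, 12, 0) → (-13, -144/13, 60/13); (-12, 8, -4) → (-12, -76/13, 88/13)
T4 shear: x ← x − 1·y: (-13, -144/13, 60/13) → (-25/13, -144/13, 60/13); (-12, -76/13, 88/13) → (-80/13, -76/13, 88/13)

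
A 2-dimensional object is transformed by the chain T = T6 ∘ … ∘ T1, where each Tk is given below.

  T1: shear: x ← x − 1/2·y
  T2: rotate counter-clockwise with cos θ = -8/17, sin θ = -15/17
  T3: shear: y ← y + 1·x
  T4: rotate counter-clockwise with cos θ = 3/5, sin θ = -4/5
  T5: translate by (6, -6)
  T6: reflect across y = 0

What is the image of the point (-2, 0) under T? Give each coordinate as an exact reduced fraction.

T1 shear: x ← x − 1/2·y: (-2, 0) → (-2, 0)
T2 rotate counter-clockwise with cos θ = -8/17, sin θ = -15/17: (-2, 0) → (16/17, 30/17)
T3 shear: y ← y + 1·x: (16/17, 30/17) → (16/17, 46/17)
T4 rotate counter-clockwise with cos θ = 3/5, sin θ = -4/5: (16/17, 46/17) → (232/85, 74/85)
T5 translate by (6, -6): (232/85, 74/85) → (742/85, -436/85)
T6 reflect across y = 0: (742/85, -436/85) → (742/85, 436/85)

T(p) = (742/85, 436/85)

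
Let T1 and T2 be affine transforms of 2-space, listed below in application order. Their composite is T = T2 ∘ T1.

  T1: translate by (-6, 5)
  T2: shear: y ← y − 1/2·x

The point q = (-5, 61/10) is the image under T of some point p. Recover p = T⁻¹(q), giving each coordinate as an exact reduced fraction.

p = (1, -7/5)

T1 = [1 0 -6; 0 1 5; 0 0 1]
T2·T1 = [1 0 -6; -1/2 1 8; 0 0 1]
det M = 1; M⁻¹ = [1 0 6; 1/2 1 -5; 0 0 1]
M⁻¹ · (-5, 61/10)ᵀ = (1, -7/5)ᵀ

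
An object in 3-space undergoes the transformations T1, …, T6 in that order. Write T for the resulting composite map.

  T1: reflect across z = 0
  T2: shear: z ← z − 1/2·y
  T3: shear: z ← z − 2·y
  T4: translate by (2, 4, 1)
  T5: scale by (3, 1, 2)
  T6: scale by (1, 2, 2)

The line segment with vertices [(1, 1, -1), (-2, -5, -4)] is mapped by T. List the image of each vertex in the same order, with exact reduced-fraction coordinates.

T1 reflect across z = 0: (1, 1, -1) → (1, 1, 1); (-2, -5, -4) → (-2, -5, 4)
T2 shear: z ← z − 1/2·y: (1, 1, 1) → (1, 1, 1/2); (-2, -5, 4) → (-2, -5, 13/2)
T3 shear: z ← z − 2·y: (1, 1, 1/2) → (1, 1, -3/2); (-2, -5, 13/2) → (-2, -5, 33/2)
T4 translate by (2, 4, 1): (1, 1, -3/2) → (3, 5, -1/2); (-2, -5, 33/2) → (0, -1, 35/2)
T5 scale by (3, 1, 2): (3, 5, -1/2) → (9, 5, -1); (0, -1, 35/2) → (0, -1, 35)
T6 scale by (1, 2, 2): (9, 5, -1) → (9, 10, -2); (0, -1, 35) → (0, -2, 70)

image vertices: (9, 10, -2), (0, -2, 70)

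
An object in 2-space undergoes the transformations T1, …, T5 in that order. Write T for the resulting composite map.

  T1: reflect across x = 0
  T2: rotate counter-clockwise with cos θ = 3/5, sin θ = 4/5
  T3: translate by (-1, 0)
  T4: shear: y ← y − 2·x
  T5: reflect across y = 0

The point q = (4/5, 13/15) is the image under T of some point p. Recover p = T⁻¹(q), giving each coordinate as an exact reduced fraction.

T1 = [-1 0 0; 0 1 0; 0 0 1]
T2·T1 = [-3/5 -4/5 0; -4/5 3/5 0; 0 0 1]
T3·…·T1 = [-3/5 -4/5 -1; -4/5 3/5 0; 0 0 1]
T4·…·T1 = [-3/5 -4/5 -1; 2/5 11/5 2; 0 0 1]
T5·…·T1 = [-3/5 -4/5 -1; -2/5 -11/5 -2; 0 0 1]
det M = 1; M⁻¹ = [-11/5 4/5 -3/5; 2/5 -3/5 -4/5; 0 0 1]
M⁻¹ · (4/5, 13/15)ᵀ = (-5/3, -1)ᵀ

p = (-5/3, -1)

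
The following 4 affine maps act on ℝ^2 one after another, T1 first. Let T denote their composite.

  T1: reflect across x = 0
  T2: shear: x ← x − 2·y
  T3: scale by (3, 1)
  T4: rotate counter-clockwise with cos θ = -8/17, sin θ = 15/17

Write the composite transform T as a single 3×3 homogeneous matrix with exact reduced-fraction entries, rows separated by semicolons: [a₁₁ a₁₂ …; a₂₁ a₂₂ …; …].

T = [24/17 33/17 0; -45/17 -98/17 0; 0 0 1]

T1 = [-1 0 0; 0 1 0; 0 0 1]
T2·T1 = [-1 -2 0; 0 1 0; 0 0 1]
T3·…·T1 = [-3 -6 0; 0 1 0; 0 0 1]
T4·…·T1 = [24/17 33/17 0; -45/17 -98/17 0; 0 0 1]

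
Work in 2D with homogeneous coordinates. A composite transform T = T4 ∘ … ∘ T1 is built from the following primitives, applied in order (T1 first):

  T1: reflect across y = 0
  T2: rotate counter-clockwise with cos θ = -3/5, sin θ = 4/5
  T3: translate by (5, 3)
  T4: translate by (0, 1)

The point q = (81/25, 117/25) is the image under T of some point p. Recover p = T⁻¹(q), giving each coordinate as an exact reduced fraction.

p = (8/5, -1)

T1 = [1 0 0; 0 -1 0; 0 0 1]
T2·T1 = [-3/5 4/5 0; 4/5 3/5 0; 0 0 1]
T3·…·T1 = [-3/5 4/5 5; 4/5 3/5 3; 0 0 1]
T4·…·T1 = [-3/5 4/5 5; 4/5 3/5 4; 0 0 1]
det M = -1; M⁻¹ = [-3/5 4/5 -1/5; 4/5 3/5 -32/5; 0 0 1]
M⁻¹ · (81/25, 117/25)ᵀ = (8/5, -1)ᵀ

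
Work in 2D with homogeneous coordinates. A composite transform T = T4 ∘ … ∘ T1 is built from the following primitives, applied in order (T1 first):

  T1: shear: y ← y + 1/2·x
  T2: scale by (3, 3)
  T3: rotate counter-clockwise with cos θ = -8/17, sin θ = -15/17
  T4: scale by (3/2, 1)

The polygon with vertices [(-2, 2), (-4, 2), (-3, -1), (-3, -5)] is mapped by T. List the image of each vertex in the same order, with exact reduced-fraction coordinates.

image vertices: (279/34, 66/17), (144/17, 180/17), (-243/68, 195/17), (-1323/68, 291/17)

T1 shear: y ← y + 1/2·x: (-2, 2) → (-2, 1); (-4, 2) → (-4, 0); (-3, -1) → (-3, -5/2); (-3, -5) → (-3, -13/2)
T2 scale by (3, 3): (-2, 1) → (-6, 3); (-4, 0) → (-12, 0); (-3, -5/2) → (-9, -15/2); (-3, -13/2) → (-9, -39/2)
T3 rotate counter-clockwise with cos θ = -8/17, sin θ = -15/17: (-6, 3) → (93/17, 66/17); (-12, 0) → (96/17, 180/17); (-9, -15/2) → (-81/34, 195/17); (-9, -39/2) → (-441/34, 291/17)
T4 scale by (3/2, 1): (93/17, 66/17) → (279/34, 66/17); (96/17, 180/17) → (144/17, 180/17); (-81/34, 195/17) → (-243/68, 195/17); (-441/34, 291/17) → (-1323/68, 291/17)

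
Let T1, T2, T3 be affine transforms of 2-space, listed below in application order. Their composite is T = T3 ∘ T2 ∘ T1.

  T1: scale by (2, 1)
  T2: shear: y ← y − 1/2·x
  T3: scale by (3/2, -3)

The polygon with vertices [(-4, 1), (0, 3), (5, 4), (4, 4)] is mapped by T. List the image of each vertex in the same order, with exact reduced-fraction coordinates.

T1 scale by (2, 1): (-4, 1) → (-8, 1); (0, 3) → (0, 3); (5, 4) → (10, 4); (4, 4) → (8, 4)
T2 shear: y ← y − 1/2·x: (-8, 1) → (-8, 5); (0, 3) → (0, 3); (10, 4) → (10, -1); (8, 4) → (8, 0)
T3 scale by (3/2, -3): (-8, 5) → (-12, -15); (0, 3) → (0, -9); (10, -1) → (15, 3); (8, 0) → (12, 0)

image vertices: (-12, -15), (0, -9), (15, 3), (12, 0)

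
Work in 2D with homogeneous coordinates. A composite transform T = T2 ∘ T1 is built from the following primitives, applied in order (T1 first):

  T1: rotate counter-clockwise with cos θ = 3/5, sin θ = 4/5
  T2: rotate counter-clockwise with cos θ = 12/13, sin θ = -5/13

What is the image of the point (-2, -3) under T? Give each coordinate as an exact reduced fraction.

T1 rotate counter-clockwise with cos θ = 3/5, sin θ = 4/5: (-2, -3) → (6/5, -17/5)
T2 rotate counter-clockwise with cos θ = 12/13, sin θ = -5/13: (6/5, -17/5) → (-1/5, -18/5)

T(p) = (-1/5, -18/5)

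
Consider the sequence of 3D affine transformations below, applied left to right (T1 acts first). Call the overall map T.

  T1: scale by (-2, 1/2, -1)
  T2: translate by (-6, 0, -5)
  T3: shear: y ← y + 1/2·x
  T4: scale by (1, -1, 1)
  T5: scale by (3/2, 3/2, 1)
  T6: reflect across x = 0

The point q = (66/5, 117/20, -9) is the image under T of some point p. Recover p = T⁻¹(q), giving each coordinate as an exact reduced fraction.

T1 = [-2 0 0 0; 0 1/2 0 0; 0 0 -1 0; 0 0 0 1]
T2·T1 = [-2 0 0 -6; 0 1/2 0 0; 0 0 -1 -5; 0 0 0 1]
T3·…·T1 = [-2 0 0 -6; -1 1/2 0 -3; 0 0 -1 -5; 0 0 0 1]
T4·…·T1 = [-2 0 0 -6; 1 -1/2 0 3; 0 0 -1 -5; 0 0 0 1]
T5·…·T1 = [-3 0 0 -9; 3/2 -3/4 0 9/2; 0 0 -1 -5; 0 0 0 1]
T6·…·T1 = [3 0 0 9; 3/2 -3/4 0 9/2; 0 0 -1 -5; 0 0 0 1]
det M = 9/4; M⁻¹ = [1/3 0 0 -3; 2/3 -4/3 0 0; 0 0 -1 -5; 0 0 0 1]
M⁻¹ · (66/5, 117/20, -9)ᵀ = (7/5, 1, 4)ᵀ

p = (7/5, 1, 4)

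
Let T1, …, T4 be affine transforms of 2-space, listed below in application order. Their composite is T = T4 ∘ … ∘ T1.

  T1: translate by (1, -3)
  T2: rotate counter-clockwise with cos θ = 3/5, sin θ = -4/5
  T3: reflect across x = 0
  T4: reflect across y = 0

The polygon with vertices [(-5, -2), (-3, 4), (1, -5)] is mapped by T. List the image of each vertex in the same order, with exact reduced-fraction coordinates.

T1 translate by (1, -3): (-5, -2) → (-4, -5); (-3, 4) → (-2, 1); (1, -5) → (2, -8)
T2 rotate counter-clockwise with cos θ = 3/5, sin θ = -4/5: (-4, -5) → (-32/5, 1/5); (-2, 1) → (-2/5, 11/5); (2, -8) → (-26/5, -32/5)
T3 reflect across x = 0: (-32/5, 1/5) → (32/5, 1/5); (-2/5, 11/5) → (2/5, 11/5); (-26/5, -32/5) → (26/5, -32/5)
T4 reflect across y = 0: (32/5, 1/5) → (32/5, -1/5); (2/5, 11/5) → (2/5, -11/5); (26/5, -32/5) → (26/5, 32/5)

image vertices: (32/5, -1/5), (2/5, -11/5), (26/5, 32/5)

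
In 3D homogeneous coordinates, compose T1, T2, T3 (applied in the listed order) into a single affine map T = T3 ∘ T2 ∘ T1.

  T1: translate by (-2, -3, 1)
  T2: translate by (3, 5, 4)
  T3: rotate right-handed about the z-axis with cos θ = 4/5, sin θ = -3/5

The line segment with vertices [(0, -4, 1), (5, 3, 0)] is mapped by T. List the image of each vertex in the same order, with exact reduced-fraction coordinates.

T1 translate by (-2, -3, 1): (0, -4, 1) → (-2, -7, 2); (5, 3, 0) → (3, 0, 1)
T2 translate by (3, 5, 4): (-2, -7, 2) → (1, -2, 6); (3, 0, 1) → (6, 5, 5)
T3 rotate right-handed about the z-axis with cos θ = 4/5, sin θ = -3/5: (1, -2, 6) → (-2/5, -11/5, 6); (6, 5, 5) → (39/5, 2/5, 5)

image vertices: (-2/5, -11/5, 6), (39/5, 2/5, 5)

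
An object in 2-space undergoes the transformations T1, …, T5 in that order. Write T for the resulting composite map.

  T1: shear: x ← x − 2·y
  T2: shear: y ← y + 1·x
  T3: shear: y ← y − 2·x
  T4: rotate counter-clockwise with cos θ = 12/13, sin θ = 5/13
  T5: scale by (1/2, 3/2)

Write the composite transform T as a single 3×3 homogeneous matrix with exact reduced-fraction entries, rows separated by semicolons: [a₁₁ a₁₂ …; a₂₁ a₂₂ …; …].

T1 = [1 -2 0; 0 1 0; 0 0 1]
T2·T1 = [1 -2 0; 1 -1 0; 0 0 1]
T3·…·T1 = [1 -2 0; -1 3 0; 0 0 1]
T4·…·T1 = [17/13 -3 0; -7/13 2 0; 0 0 1]
T5·…·T1 = [17/26 -3/2 0; -21/26 3 0; 0 0 1]

T = [17/26 -3/2 0; -21/26 3 0; 0 0 1]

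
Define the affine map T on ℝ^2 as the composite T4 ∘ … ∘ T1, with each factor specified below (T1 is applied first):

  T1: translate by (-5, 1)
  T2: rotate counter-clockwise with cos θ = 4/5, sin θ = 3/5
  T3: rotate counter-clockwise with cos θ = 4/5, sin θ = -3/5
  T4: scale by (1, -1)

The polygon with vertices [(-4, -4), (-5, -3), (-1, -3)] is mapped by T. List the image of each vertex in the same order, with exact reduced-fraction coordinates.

T1 translate by (-5, 1): (-4, -4) → (-9, -3); (-5, -3) → (-10, -2); (-1, -3) → (-6, -2)
T2 rotate counter-clockwise with cos θ = 4/5, sin θ = 3/5: (-9, -3) → (-27/5, -39/5); (-10, -2) → (-34/5, -38/5); (-6, -2) → (-18/5, -26/5)
T3 rotate counter-clockwise with cos θ = 4/5, sin θ = -3/5: (-27/5, -39/5) → (-9, -3); (-34/5, -38/5) → (-10, -2); (-18/5, -26/5) → (-6, -2)
T4 scale by (1, -1): (-9, -3) → (-9, 3); (-10, -2) → (-10, 2); (-6, -2) → (-6, 2)

image vertices: (-9, 3), (-10, 2), (-6, 2)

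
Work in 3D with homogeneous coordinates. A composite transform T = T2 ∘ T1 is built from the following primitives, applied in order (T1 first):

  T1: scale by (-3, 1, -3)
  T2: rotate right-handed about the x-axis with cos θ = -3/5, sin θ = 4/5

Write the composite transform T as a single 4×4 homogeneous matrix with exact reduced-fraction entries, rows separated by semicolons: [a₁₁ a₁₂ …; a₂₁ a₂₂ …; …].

T1 = [-3 0 0 0; 0 1 0 0; 0 0 -3 0; 0 0 0 1]
T2·T1 = [-3 0 0 0; 0 -3/5 12/5 0; 0 4/5 9/5 0; 0 0 0 1]

T = [-3 0 0 0; 0 -3/5 12/5 0; 0 4/5 9/5 0; 0 0 0 1]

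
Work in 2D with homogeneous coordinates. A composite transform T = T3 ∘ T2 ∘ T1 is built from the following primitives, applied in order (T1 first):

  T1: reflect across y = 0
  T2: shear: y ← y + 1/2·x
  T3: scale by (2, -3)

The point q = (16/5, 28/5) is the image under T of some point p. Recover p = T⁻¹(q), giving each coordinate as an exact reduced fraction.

T1 = [1 0 0; 0 -1 0; 0 0 1]
T2·T1 = [1 0 0; 1/2 -1 0; 0 0 1]
T3·…·T1 = [2 0 0; -3/2 3 0; 0 0 1]
det M = 6; M⁻¹ = [1/2 0 0; 1/4 1/3 0; 0 0 1]
M⁻¹ · (16/5, 28/5)ᵀ = (8/5, 8/3)ᵀ

p = (8/5, 8/3)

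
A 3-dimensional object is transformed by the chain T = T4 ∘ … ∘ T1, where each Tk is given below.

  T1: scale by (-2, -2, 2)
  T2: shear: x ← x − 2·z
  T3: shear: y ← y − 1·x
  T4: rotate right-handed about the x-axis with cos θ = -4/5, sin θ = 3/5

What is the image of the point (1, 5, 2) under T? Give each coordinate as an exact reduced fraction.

T1 scale by (-2, -2, 2): (1, 5, 2) → (-2, -10, 4)
T2 shear: x ← x − 2·z: (-2, -10, 4) → (-10, -10, 4)
T3 shear: y ← y − 1·x: (-10, -10, 4) → (-10, 0, 4)
T4 rotate right-handed about the x-axis with cos θ = -4/5, sin θ = 3/5: (-10, 0, 4) → (-10, -12/5, -16/5)

T(p) = (-10, -12/5, -16/5)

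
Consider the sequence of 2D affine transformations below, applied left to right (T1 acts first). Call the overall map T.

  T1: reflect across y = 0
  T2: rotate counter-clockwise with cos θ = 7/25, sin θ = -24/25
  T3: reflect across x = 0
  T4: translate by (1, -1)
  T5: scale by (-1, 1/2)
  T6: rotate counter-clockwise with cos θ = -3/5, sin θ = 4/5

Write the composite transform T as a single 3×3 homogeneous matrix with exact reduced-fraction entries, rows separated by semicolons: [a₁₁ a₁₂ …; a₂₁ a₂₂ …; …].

T1 = [1 0 0; 0 -1 0; 0 0 1]
T2·T1 = [7/25 -24/25 0; -24/25 -7/25 0; 0 0 1]
T3·…·T1 = [-7/25 24/25 0; -24/25 -7/25 0; 0 0 1]
T4·…·T1 = [-7/25 24/25 1; -24/25 -7/25 -1; 0 0 1]
T5·…·T1 = [7/25 -24/25 -1; -12/25 -7/50 -1/2; 0 0 1]
T6·…·T1 = [27/125 86/125 1; 64/125 -171/250 -1/2; 0 0 1]

T = [27/125 86/125 1; 64/125 -171/250 -1/2; 0 0 1]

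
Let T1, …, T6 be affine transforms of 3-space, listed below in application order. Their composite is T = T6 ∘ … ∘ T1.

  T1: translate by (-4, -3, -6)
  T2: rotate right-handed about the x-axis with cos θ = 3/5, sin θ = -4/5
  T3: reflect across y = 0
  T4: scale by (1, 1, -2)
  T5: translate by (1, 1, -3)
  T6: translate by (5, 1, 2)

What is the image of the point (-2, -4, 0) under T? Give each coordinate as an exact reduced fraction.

T1 translate by (-4, -3, -6): (-2, -4, 0) → (-6, -7, -6)
T2 rotate right-handed about the x-axis with cos θ = 3/5, sin θ = -4/5: (-6, -7, -6) → (-6, -9, 2)
T3 reflect across y = 0: (-6, -9, 2) → (-6, 9, 2)
T4 scale by (1, 1, -2): (-6, 9, 2) → (-6, 9, -4)
T5 translate by (1, 1, -3): (-6, 9, -4) → (-5, 10, -7)
T6 translate by (5, 1, 2): (-5, 10, -7) → (0, 11, -5)

T(p) = (0, 11, -5)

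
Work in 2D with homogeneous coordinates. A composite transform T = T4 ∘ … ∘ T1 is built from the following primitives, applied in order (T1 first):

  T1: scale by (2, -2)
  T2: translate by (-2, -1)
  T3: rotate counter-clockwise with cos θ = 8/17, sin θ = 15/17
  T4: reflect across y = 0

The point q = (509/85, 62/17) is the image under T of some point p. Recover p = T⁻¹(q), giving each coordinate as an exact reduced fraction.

p = (4/5, 3)

T1 = [2 0 0; 0 -2 0; 0 0 1]
T2·T1 = [2 0 -2; 0 -2 -1; 0 0 1]
T3·…·T1 = [16/17 30/17 -1/17; 30/17 -16/17 -38/17; 0 0 1]
T4·…·T1 = [16/17 30/17 -1/17; -30/17 16/17 38/17; 0 0 1]
det M = 4; M⁻¹ = [4/17 -15/34 1; 15/34 4/17 -1/2; 0 0 1]
M⁻¹ · (509/85, 62/17)ᵀ = (4/5, 3)ᵀ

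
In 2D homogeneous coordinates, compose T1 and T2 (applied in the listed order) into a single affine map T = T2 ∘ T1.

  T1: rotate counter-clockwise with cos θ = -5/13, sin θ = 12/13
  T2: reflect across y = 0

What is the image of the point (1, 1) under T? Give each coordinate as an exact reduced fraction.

T1 rotate counter-clockwise with cos θ = -5/13, sin θ = 12/13: (1, 1) → (-17/13, 7/13)
T2 reflect across y = 0: (-17/13, 7/13) → (-17/13, -7/13)

T(p) = (-17/13, -7/13)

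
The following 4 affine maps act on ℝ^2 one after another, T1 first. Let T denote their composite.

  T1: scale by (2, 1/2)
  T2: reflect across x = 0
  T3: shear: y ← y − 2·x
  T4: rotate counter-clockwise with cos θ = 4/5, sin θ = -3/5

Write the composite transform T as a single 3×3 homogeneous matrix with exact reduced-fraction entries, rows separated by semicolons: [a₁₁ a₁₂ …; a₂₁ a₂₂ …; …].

T1 = [2 0 0; 0 1/2 0; 0 0 1]
T2·T1 = [-2 0 0; 0 1/2 0; 0 0 1]
T3·…·T1 = [-2 0 0; 4 1/2 0; 0 0 1]
T4·…·T1 = [4/5 3/10 0; 22/5 2/5 0; 0 0 1]

T = [4/5 3/10 0; 22/5 2/5 0; 0 0 1]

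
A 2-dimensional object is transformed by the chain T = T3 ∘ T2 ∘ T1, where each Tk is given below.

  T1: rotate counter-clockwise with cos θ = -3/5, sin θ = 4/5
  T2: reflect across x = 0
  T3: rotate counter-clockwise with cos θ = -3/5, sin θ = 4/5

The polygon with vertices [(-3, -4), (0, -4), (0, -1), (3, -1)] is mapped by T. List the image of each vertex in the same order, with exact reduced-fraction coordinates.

T1 rotate counter-clockwise with cos θ = -3/5, sin θ = 4/5: (-3, -4) → (5, 0); (0, -4) → (16/5, 12/5); (0, -1) → (4/5, 3/5); (3, -1) → (-1, 3)
T2 reflect across x = 0: (5, 0) → (-5, 0); (16/5, 12/5) → (-16/5, 12/5); (4/5, 3/5) → (-4/5, 3/5); (-1, 3) → (1, 3)
T3 rotate counter-clockwise with cos θ = -3/5, sin θ = 4/5: (-5, 0) → (3, -4); (-16/5, 12/5) → (0, -4); (-4/5, 3/5) → (0, -1); (1, 3) → (-3, -1)

image vertices: (3, -4), (0, -4), (0, -1), (-3, -1)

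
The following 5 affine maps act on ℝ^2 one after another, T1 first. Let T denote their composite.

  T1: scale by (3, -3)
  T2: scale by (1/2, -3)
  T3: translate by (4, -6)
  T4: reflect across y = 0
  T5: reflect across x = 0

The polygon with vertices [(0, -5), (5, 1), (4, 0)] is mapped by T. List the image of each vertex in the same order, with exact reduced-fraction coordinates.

image vertices: (-4, 51), (-23/2, -3), (-10, 6)

T1 scale by (3, -3): (0, -5) → (0, 15); (5, 1) → (15, -3); (4, 0) → (12, 0)
T2 scale by (1/2, -3): (0, 15) → (0, -45); (15, -3) → (15/2, 9); (12, 0) → (6, 0)
T3 translate by (4, -6): (0, -45) → (4, -51); (15/2, 9) → (23/2, 3); (6, 0) → (10, -6)
T4 reflect across y = 0: (4, -51) → (4, 51); (23/2, 3) → (23/2, -3); (10, -6) → (10, 6)
T5 reflect across x = 0: (4, 51) → (-4, 51); (23/2, -3) → (-23/2, -3); (10, 6) → (-10, 6)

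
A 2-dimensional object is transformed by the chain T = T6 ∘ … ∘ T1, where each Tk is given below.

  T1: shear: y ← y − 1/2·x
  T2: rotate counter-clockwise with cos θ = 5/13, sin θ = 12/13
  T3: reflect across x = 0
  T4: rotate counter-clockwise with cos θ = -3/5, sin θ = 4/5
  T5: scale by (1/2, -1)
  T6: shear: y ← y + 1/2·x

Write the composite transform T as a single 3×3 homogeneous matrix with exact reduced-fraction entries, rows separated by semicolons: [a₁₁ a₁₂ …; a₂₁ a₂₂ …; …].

T = [-1/26 -28/65 0; 57/52 -47/65 0; 0 0 1]

T1 = [1 0 0; -1/2 1 0; 0 0 1]
T2·T1 = [11/13 -12/13 0; 19/26 5/13 0; 0 0 1]
T3·…·T1 = [-11/13 12/13 0; 19/26 5/13 0; 0 0 1]
T4·…·T1 = [-1/13 -56/65 0; -29/26 33/65 0; 0 0 1]
T5·…·T1 = [-1/26 -28/65 0; 29/26 -33/65 0; 0 0 1]
T6·…·T1 = [-1/26 -28/65 0; 57/52 -47/65 0; 0 0 1]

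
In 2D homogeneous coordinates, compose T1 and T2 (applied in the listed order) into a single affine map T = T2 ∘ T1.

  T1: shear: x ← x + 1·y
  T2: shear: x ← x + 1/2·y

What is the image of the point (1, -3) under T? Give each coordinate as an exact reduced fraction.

T1 shear: x ← x + 1·y: (1, -3) → (-2, -3)
T2 shear: x ← x + 1/2·y: (-2, -3) → (-7/2, -3)

T(p) = (-7/2, -3)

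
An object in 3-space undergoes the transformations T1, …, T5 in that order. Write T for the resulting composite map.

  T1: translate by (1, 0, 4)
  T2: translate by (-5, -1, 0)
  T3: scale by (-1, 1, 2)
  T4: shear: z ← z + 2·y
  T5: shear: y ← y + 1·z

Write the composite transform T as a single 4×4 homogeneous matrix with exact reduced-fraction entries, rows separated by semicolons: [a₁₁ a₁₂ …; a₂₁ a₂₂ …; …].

T = [-1 0 0 4; 0 3 2 5; 0 2 2 6; 0 0 0 1]

T1 = [1 0 0 1; 0 1 0 0; 0 0 1 4; 0 0 0 1]
T2·T1 = [1 0 0 -4; 0 1 0 -1; 0 0 1 4; 0 0 0 1]
T3·…·T1 = [-1 0 0 4; 0 1 0 -1; 0 0 2 8; 0 0 0 1]
T4·…·T1 = [-1 0 0 4; 0 1 0 -1; 0 2 2 6; 0 0 0 1]
T5·…·T1 = [-1 0 0 4; 0 3 2 5; 0 2 2 6; 0 0 0 1]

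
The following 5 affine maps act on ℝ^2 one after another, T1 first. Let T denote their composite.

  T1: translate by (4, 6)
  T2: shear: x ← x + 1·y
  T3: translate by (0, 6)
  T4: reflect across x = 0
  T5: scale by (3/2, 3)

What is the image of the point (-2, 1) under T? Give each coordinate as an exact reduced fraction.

T(p) = (-27/2, 39)

T1 translate by (4, 6): (-2, 1) → (2, 7)
T2 shear: x ← x + 1·y: (2, 7) → (9, 7)
T3 translate by (0, 6): (9, 7) → (9, 13)
T4 reflect across x = 0: (9, 13) → (-9, 13)
T5 scale by (3/2, 3): (-9, 13) → (-27/2, 39)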